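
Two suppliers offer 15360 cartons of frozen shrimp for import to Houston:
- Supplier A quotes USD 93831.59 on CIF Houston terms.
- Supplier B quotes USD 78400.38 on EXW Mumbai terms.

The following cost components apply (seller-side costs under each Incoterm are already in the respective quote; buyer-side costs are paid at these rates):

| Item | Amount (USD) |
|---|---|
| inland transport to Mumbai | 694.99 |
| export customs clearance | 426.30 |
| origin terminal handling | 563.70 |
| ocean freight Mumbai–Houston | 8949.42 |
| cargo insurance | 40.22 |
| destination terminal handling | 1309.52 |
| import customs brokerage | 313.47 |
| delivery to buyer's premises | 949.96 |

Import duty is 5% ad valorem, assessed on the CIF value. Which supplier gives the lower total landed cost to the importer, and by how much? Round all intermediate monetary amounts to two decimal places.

Supplier A (CIF):
The CIF price already equals the CIF value: 93831.59
Import duty = 93831.59 × 5% = 4691.58
Buyer bears (A): 1309.52 + 313.47 + 949.96 = 2572.95
Landed cost (A) = invoice 93831.59 + 2572.95 + duty 4691.58 = 101096.12
Supplier B (EXW):
CIF value = EXW price + inland to port + export clearance + origin terminal + freight + insurance = 78400.38 + 694.99 + 426.30 + 563.70 + 8949.42 + 40.22 = 89075.01
Import duty = 89075.01 × 5% = 4453.75
Buyer bears (B): 694.99 + 426.30 + 563.70 + 8949.42 + 40.22 + 1309.52 + 313.47 + 949.96 = 13247.58
Landed cost (B) = invoice 78400.38 + 13247.58 + duty 4453.75 = 96101.71
Difference = |101096.12 − 96101.71| = 4994.41

Supplier B is cheaper by USD 4994.41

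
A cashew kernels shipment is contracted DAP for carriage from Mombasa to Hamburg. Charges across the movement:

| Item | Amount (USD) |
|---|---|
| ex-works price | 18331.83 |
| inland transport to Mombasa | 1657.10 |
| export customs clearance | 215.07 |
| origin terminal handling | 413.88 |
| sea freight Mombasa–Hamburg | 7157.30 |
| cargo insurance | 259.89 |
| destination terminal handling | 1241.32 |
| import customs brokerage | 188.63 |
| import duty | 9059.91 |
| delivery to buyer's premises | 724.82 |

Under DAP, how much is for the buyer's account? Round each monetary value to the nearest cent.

DAP: the seller bears all costs to the named destination except import duty and clearance.
Seller's account: goods 18331.83 + inland to port 1657.10 + export clearance 215.07 + origin terminal 413.88 + freight 7157.30 + insurance 259.89 + destination terminal 1241.32 + delivery 724.82 = 30001.21
Buyer's account: brokerage 188.63 + duty 9059.91 = 9248.54

Buyer's account: USD 9248.54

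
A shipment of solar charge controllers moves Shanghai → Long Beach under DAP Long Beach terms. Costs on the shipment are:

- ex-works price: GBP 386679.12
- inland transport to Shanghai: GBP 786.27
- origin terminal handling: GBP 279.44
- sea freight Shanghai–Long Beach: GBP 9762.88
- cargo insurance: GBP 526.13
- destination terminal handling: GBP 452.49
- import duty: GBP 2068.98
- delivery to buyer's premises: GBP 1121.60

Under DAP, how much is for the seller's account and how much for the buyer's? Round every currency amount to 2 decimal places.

DAP: the seller bears all costs to the named destination except import duty and clearance.
Seller's account: goods 386679.12 + inland to port 786.27 + origin terminal 279.44 + freight 9762.88 + insurance 526.13 + destination terminal 452.49 + delivery 1121.60 = 399607.93
Buyer's account: duty 2068.98 = 2068.98

Seller: GBP 399607.93; buyer: GBP 2068.98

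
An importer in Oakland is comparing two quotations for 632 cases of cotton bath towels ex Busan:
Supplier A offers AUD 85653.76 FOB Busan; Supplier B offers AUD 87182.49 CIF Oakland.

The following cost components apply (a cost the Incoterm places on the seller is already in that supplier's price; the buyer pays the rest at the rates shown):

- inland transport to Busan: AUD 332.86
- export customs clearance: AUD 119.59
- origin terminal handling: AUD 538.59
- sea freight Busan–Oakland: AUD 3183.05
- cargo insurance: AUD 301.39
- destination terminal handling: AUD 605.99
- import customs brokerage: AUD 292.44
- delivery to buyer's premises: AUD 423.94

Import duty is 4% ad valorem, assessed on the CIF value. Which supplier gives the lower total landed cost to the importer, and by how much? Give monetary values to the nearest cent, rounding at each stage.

Supplier B is cheaper by AUD 2033.94

Supplier A (FOB):
CIF value = FOB price + freight + insurance = 85653.76 + 3183.05 + 301.39 = 89138.20
Import duty = 89138.20 × 4% = 3565.53
Buyer bears (A): 3183.05 + 301.39 + 605.99 + 292.44 + 423.94 = 4806.81
Landed cost (A) = invoice 85653.76 + 4806.81 + duty 3565.53 = 94026.10
Supplier B (CIF):
The CIF price already equals the CIF value: 87182.49
Import duty = 87182.49 × 4% = 3487.30
Buyer bears (B): 605.99 + 292.44 + 423.94 = 1322.37
Landed cost (B) = invoice 87182.49 + 1322.37 + duty 3487.30 = 91992.16
Difference = |94026.10 − 91992.16| = 2033.94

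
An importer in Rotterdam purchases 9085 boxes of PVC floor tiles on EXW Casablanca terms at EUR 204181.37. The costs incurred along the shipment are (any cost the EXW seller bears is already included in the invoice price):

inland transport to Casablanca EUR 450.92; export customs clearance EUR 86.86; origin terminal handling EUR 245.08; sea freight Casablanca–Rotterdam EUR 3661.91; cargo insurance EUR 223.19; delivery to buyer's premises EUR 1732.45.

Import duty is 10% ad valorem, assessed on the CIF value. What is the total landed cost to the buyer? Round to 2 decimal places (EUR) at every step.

Total landed cost: EUR 231466.71

EXW: the seller makes goods available at their premises; the buyer bears all onward costs.
CIF value = EXW price + inland to port + export clearance + origin terminal + freight + insurance = 204181.37 + 450.92 + 86.86 + 245.08 + 3661.91 + 223.19 = 208849.33
Import duty = 208849.33 × 10% = 20884.93
Buyer bears: inland to port 450.92 + export clearance 86.86 + origin terminal 245.08 + freight 3661.91 + insurance 223.19 + delivery 1732.45 + duty 20884.93 = 27285.34
Landed cost = invoice 204181.37 + 27285.34 = 231466.71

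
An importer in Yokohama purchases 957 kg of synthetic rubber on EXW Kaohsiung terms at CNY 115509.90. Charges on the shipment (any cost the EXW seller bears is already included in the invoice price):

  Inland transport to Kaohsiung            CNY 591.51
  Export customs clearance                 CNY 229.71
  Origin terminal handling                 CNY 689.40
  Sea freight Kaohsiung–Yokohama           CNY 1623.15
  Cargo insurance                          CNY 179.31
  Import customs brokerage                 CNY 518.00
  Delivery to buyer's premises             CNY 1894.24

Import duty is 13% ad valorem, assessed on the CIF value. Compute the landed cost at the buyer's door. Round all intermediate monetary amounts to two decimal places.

EXW: the seller makes goods available at their premises; the buyer bears all onward costs.
CIF value = EXW price + inland to port + export clearance + origin terminal + freight + insurance = 115509.90 + 591.51 + 229.71 + 689.40 + 1623.15 + 179.31 = 118822.98
Import duty = 118822.98 × 13% = 15446.99
Buyer bears: inland to port 591.51 + export clearance 229.71 + origin terminal 689.40 + freight 1623.15 + insurance 179.31 + brokerage 518.00 + delivery 1894.24 + duty 15446.99 = 21172.31
Landed cost = invoice 115509.90 + 21172.31 = 136682.21

Total landed cost: CNY 136682.21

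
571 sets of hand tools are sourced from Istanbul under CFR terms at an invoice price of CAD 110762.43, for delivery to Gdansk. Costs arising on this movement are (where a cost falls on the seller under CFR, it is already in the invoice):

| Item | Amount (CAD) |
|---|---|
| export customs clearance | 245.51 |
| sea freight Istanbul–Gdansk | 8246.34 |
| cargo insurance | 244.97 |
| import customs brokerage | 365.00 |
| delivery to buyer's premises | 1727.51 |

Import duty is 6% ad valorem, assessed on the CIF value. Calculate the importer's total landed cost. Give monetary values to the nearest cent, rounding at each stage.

CFR: the seller pays costs through ocean freight to the destination port, but not insurance.
Already in the invoice (seller's account under CFR): export clearance, freight — exclude.
CIF value = CFR price + insurance = 110762.43 + 244.97 = 111007.40
Import duty = 111007.40 × 6% = 6660.44
Buyer bears: insurance 244.97 + brokerage 365.00 + delivery 1727.51 + duty 6660.44 = 8997.92
Landed cost = invoice 110762.43 + 8997.92 = 119760.35

Total landed cost: CAD 119760.35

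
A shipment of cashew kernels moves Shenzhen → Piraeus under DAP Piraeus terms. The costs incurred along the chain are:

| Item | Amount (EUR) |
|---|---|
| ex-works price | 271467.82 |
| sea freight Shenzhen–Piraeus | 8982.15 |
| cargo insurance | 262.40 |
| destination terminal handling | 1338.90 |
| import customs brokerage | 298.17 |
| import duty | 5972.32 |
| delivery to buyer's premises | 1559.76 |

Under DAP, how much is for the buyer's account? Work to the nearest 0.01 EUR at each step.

DAP: the seller bears all costs to the named destination except import duty and clearance.
Seller's account: goods 271467.82 + freight 8982.15 + insurance 262.40 + destination terminal 1338.90 + delivery 1559.76 = 283611.03
Buyer's account: brokerage 298.17 + duty 5972.32 = 6270.49

Buyer's account: EUR 6270.49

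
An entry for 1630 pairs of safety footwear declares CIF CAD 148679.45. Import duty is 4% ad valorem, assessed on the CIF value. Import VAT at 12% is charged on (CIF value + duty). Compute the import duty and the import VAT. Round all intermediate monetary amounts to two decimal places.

Import duty: CAD 5947.18; import VAT: CAD 18555.20

Import duty = 148679.45 × 4% = 5947.18
VAT base = CIF + duty = 148679.45 + 5947.18 = 154626.63
Import VAT = 154626.63 × 12% = 18555.20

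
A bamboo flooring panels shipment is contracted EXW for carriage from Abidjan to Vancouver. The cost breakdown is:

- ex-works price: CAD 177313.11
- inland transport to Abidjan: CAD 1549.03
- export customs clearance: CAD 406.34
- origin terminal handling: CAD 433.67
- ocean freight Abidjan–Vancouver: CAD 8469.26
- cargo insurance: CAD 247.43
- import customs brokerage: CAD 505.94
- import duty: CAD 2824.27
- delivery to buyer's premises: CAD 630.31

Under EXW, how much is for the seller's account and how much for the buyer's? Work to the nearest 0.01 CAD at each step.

EXW: the seller makes goods available at their premises; the buyer bears all onward costs.
Seller's account: goods 177313.11 = 177313.11
Buyer's account: inland to port 1549.03 + export clearance 406.34 + origin terminal 433.67 + freight 8469.26 + insurance 247.43 + brokerage 505.94 + duty 2824.27 + delivery 630.31 = 15066.25

Seller: CAD 177313.11; buyer: CAD 15066.25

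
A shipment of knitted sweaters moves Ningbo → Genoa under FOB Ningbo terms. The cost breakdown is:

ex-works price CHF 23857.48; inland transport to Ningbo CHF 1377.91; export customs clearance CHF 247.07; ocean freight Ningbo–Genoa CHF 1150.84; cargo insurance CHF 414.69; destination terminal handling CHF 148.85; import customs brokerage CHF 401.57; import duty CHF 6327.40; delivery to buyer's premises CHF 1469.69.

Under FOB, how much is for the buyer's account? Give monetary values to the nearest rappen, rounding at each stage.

FOB: the seller bears costs until goods are on board at the origin port; the buyer bears freight, insurance and all costs thereafter.
Seller's account: goods 23857.48 + inland to port 1377.91 + export clearance 247.07 = 25482.46
Buyer's account: freight 1150.84 + insurance 414.69 + destination terminal 148.85 + brokerage 401.57 + duty 6327.40 + delivery 1469.69 = 9913.04

Buyer's account: CHF 9913.04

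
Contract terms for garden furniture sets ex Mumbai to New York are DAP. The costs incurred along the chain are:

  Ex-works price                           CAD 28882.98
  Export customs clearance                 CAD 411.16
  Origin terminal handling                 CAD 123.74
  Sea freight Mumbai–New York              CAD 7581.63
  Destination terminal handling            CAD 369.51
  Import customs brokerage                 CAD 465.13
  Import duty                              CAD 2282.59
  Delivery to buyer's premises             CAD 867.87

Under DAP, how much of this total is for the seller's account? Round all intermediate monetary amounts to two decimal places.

DAP: the seller bears all costs to the named destination except import duty and clearance.
Seller's account: goods 28882.98 + export clearance 411.16 + origin terminal 123.74 + freight 7581.63 + destination terminal 369.51 + delivery 867.87 = 38236.89
Buyer's account: brokerage 465.13 + duty 2282.59 = 2747.72

Seller's account: CAD 38236.89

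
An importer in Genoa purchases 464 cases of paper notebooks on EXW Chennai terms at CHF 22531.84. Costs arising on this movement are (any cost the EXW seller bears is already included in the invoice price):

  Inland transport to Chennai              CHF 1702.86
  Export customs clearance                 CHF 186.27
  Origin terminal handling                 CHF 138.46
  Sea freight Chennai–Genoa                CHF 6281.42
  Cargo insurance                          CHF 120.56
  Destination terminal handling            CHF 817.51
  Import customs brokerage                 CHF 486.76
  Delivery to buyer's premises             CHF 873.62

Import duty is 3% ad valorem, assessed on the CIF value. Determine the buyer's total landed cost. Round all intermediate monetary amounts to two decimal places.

Total landed cost: CHF 34068.14

EXW: the seller makes goods available at their premises; the buyer bears all onward costs.
CIF value = EXW price + inland to port + export clearance + origin terminal + freight + insurance = 22531.84 + 1702.86 + 186.27 + 138.46 + 6281.42 + 120.56 = 30961.41
Import duty = 30961.41 × 3% = 928.84
Buyer bears: inland to port 1702.86 + export clearance 186.27 + origin terminal 138.46 + freight 6281.42 + insurance 120.56 + destination terminal 817.51 + brokerage 486.76 + delivery 873.62 + duty 928.84 = 11536.30
Landed cost = invoice 22531.84 + 11536.30 = 34068.14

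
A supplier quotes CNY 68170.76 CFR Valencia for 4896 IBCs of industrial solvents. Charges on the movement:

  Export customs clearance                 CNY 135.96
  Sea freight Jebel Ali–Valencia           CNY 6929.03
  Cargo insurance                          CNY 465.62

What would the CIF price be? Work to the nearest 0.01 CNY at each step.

CIF price: CNY 68636.38

Not relevant to the conversion: freight, export clearance — on the seller under both CFR and CIF; already in the CFR price and stays in the CIF price.
From CFR to CIF, the seller additionally bears: insurance.
CIF price = 68170.76 + 465.62 = 68636.38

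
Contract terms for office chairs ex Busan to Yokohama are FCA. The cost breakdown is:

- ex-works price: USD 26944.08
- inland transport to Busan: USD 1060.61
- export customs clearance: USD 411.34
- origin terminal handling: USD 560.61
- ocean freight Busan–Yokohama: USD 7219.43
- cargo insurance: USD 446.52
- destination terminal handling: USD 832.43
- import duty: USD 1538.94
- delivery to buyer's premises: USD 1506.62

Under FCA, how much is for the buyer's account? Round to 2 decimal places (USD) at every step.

Buyer's account: USD 12104.55

FCA: the seller delivers export-cleared goods to the carrier; the buyer bears costs from that point.
Seller's account: goods 26944.08 + inland to port 1060.61 + export clearance 411.34 = 28416.03
Buyer's account: origin terminal 560.61 + freight 7219.43 + insurance 446.52 + destination terminal 832.43 + duty 1538.94 + delivery 1506.62 = 12104.55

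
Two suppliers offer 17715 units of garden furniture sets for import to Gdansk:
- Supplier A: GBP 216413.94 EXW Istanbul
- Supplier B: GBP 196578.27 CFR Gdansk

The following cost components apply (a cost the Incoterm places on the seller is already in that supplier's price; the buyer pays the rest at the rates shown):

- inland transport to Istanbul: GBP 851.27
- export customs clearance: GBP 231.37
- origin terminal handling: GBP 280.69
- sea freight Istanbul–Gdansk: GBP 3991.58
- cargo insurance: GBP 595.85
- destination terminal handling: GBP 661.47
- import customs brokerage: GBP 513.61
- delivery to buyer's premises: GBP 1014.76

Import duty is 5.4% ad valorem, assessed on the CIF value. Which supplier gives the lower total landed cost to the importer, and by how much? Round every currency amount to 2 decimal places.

Supplier B is cheaper by GBP 26550.87

Supplier A (EXW):
CIF value = EXW price + inland to port + export clearance + origin terminal + freight + insurance = 216413.94 + 851.27 + 231.37 + 280.69 + 3991.58 + 595.85 = 222364.70
Import duty = 222364.70 × 5.4% = 12007.69
Buyer bears (A): 851.27 + 231.37 + 280.69 + 3991.58 + 595.85 + 661.47 + 513.61 + 1014.76 = 8140.60
Landed cost (A) = invoice 216413.94 + 8140.60 + duty 12007.69 = 236562.23
Supplier B (CFR):
CIF value = CFR price + insurance = 196578.27 + 595.85 = 197174.12
Import duty = 197174.12 × 5.4% = 10647.40
Buyer bears (B): 595.85 + 661.47 + 513.61 + 1014.76 = 2785.69
Landed cost (B) = invoice 196578.27 + 2785.69 + duty 10647.40 = 210011.36
Difference = |236562.23 − 210011.36| = 26550.87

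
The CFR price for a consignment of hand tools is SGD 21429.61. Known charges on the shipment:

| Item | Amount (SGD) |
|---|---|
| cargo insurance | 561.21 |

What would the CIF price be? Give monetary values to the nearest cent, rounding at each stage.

CIF price: SGD 21990.82

From CFR to CIF, the seller additionally bears: insurance.
CIF price = 21429.61 + 561.21 = 21990.82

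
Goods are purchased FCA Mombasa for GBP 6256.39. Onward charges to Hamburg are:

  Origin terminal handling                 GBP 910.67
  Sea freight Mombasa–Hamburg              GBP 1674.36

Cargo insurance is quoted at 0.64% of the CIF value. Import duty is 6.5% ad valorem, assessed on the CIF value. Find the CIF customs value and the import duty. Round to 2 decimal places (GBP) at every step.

CIF value: GBP 8898.37; import duty: GBP 578.39

Let C be the CIF value. C = FCA price + pre-shipment costs + freight + 0.64% × C
C − 0.64% × C = 6256.39 + 910.67 + 1674.36
0.9936 × C = 8841.42
C = 8841.42 / 0.9936 = 8898.37
Insurance premium = 0.64% × 8898.37 = 56.95
Import duty = 8898.37 × 6.5% = 578.39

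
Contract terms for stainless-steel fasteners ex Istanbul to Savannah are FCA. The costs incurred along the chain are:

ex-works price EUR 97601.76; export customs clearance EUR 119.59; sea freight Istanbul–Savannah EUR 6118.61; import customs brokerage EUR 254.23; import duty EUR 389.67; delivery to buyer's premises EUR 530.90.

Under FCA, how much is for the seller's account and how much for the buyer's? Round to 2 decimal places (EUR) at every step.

FCA: the seller delivers export-cleared goods to the carrier; the buyer bears costs from that point.
Seller's account: goods 97601.76 + export clearance 119.59 = 97721.35
Buyer's account: freight 6118.61 + brokerage 254.23 + duty 389.67 + delivery 530.90 = 7293.41

Seller: EUR 97721.35; buyer: EUR 7293.41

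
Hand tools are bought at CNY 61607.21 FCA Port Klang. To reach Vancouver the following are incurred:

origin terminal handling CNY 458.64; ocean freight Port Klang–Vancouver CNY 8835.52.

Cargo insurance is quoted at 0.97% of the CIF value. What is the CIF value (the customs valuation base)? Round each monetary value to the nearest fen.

Let C be the CIF value. C = FCA price + pre-shipment costs + freight + 0.97% × C
C − 0.97% × C = 61607.21 + 458.64 + 8835.52
0.9903 × C = 70901.37
C = 70901.37 / 0.9903 = 71595.85
Insurance premium = 0.97% × 71595.85 = 694.48

CIF value: CNY 71595.85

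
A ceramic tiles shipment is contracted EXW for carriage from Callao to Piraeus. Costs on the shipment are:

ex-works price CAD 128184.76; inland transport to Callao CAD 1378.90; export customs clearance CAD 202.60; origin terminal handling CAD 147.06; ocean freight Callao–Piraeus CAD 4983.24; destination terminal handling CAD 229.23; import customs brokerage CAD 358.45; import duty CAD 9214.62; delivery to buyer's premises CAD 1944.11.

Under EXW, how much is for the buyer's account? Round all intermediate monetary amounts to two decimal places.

Buyer's account: CAD 18458.21

EXW: the seller makes goods available at their premises; the buyer bears all onward costs.
Seller's account: goods 128184.76 = 128184.76
Buyer's account: inland to port 1378.90 + export clearance 202.60 + origin terminal 147.06 + freight 4983.24 + destination terminal 229.23 + brokerage 358.45 + duty 9214.62 + delivery 1944.11 = 18458.21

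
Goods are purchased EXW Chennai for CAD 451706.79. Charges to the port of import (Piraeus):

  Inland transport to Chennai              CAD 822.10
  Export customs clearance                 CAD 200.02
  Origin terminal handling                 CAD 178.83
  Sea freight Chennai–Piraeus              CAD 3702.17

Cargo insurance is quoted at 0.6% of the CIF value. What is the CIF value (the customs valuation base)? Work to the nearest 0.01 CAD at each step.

Let C be the CIF value. C = EXW price + pre-shipment costs + freight + 0.6% × C
C − 0.6% × C = 451706.79 + 822.10 + 200.02 + 178.83 + 3702.17
0.994 × C = 456609.91
C = 456609.91 / 0.994 = 459366.11
Insurance premium = 0.6% × 459366.11 = 2756.20

CIF value: CAD 459366.11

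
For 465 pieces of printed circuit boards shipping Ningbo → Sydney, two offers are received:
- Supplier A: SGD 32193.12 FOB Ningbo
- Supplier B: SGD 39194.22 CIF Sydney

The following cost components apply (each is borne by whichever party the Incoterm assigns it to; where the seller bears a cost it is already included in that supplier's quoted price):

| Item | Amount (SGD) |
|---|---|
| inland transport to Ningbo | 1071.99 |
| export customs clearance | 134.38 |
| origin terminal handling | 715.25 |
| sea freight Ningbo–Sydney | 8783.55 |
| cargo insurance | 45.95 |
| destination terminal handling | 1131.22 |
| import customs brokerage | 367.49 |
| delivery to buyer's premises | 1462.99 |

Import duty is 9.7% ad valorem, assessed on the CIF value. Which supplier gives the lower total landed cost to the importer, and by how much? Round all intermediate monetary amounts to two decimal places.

Supplier A (FOB):
CIF value = FOB price + freight + insurance = 32193.12 + 8783.55 + 45.95 = 41022.62
Import duty = 41022.62 × 9.7% = 3979.19
Buyer bears (A): 8783.55 + 45.95 + 1131.22 + 367.49 + 1462.99 = 11791.20
Landed cost (A) = invoice 32193.12 + 11791.20 + duty 3979.19 = 47963.51
Supplier B (CIF):
The CIF price already equals the CIF value: 39194.22
Import duty = 39194.22 × 9.7% = 3801.84
Buyer bears (B): 1131.22 + 367.49 + 1462.99 = 2961.70
Landed cost (B) = invoice 39194.22 + 2961.70 + duty 3801.84 = 45957.76
Difference = |47963.51 − 45957.76| = 2005.75

Supplier B is cheaper by SGD 2005.75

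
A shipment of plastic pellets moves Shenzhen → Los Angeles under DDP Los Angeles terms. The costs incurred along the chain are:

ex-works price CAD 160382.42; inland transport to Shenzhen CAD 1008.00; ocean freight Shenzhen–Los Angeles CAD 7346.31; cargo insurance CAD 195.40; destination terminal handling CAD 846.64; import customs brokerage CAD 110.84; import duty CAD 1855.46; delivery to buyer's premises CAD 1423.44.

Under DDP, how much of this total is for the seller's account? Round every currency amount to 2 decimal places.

DDP: the seller bears all costs including import duty.
Seller's account: goods 160382.42 + inland to port 1008.00 + freight 7346.31 + insurance 195.40 + destination terminal 846.64 + brokerage 110.84 + duty 1855.46 + delivery 1423.44 = 173168.51
Buyer's account: 0.00

Seller's account: CAD 173168.51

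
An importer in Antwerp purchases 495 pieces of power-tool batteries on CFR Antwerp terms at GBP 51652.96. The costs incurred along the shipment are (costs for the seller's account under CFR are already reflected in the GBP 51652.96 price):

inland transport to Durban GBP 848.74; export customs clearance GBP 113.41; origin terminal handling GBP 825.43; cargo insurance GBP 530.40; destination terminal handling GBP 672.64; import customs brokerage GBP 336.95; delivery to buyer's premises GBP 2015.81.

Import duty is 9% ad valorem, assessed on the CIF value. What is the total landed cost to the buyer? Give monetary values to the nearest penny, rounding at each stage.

Total landed cost: GBP 59905.26

CFR: the seller pays costs through ocean freight to the destination port, but not insurance.
Already in the invoice (seller's account under CFR): inland to port, export clearance, origin terminal — exclude.
CIF value = CFR price + insurance = 51652.96 + 530.40 = 52183.36
Import duty = 52183.36 × 9% = 4696.50
Buyer bears: insurance 530.40 + destination terminal 672.64 + brokerage 336.95 + delivery 2015.81 + duty 4696.50 = 8252.30
Landed cost = invoice 51652.96 + 8252.30 = 59905.26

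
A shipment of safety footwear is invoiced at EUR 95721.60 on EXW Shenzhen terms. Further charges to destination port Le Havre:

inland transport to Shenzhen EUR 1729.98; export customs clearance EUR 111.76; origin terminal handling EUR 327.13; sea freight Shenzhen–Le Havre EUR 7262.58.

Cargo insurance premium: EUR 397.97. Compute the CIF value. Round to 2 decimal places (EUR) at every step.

CIF = EXW price + pre-shipment costs + freight + insurance
CIF = 95721.60 + 1729.98 + 111.76 + 327.13 + 7262.58 + 397.97 = 105551.02

CIF value: EUR 105551.02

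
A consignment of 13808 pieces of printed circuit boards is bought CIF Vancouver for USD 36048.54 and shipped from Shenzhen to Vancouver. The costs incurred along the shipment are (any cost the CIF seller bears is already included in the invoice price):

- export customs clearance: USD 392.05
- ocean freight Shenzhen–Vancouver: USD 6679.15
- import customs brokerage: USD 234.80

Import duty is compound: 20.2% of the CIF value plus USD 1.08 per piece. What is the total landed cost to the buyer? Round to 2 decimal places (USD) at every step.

CIF: the seller pays costs through ocean freight and marine insurance to the destination port.
Already in the invoice (seller's account under CIF): export clearance, freight — exclude.
The CIF price already equals the CIF value: 36048.54
Ad valorem component: 36048.54 × 20.2% = 7281.81
Specific component: 13808 × 1.08 = 14912.64
Import duty = 7281.81 + 14912.64 = 22194.45
Buyer bears: brokerage 234.80 + duty 22194.45 = 22429.25
Landed cost = invoice 36048.54 + 22429.25 = 58477.79

Total landed cost: USD 58477.79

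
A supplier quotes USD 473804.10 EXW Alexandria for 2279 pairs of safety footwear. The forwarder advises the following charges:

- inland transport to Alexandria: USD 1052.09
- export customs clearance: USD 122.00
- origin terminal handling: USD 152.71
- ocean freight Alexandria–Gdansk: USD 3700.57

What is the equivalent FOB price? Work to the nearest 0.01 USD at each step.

Not relevant to the conversion: freight — on the buyer under both terms; not part of either seller's price.
From EXW to FOB, the seller additionally bears: inland to port, export clearance, origin terminal.
FOB price = 473804.10 + 1052.09 + 122.00 + 152.71 = 475130.90

FOB price: USD 475130.90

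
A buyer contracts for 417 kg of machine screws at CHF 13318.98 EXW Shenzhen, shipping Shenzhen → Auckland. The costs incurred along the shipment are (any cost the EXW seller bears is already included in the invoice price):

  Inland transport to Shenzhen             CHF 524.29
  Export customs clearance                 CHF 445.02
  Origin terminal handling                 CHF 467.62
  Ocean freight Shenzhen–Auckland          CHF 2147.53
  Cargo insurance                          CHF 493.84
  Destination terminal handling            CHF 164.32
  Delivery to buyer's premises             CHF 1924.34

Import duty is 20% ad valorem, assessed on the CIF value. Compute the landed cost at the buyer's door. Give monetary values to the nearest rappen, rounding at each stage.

Total landed cost: CHF 22965.40

EXW: the seller makes goods available at their premises; the buyer bears all onward costs.
CIF value = EXW price + inland to port + export clearance + origin terminal + freight + insurance = 13318.98 + 524.29 + 445.02 + 467.62 + 2147.53 + 493.84 = 17397.28
Import duty = 17397.28 × 20% = 3479.46
Buyer bears: inland to port 524.29 + export clearance 445.02 + origin terminal 467.62 + freight 2147.53 + insurance 493.84 + destination terminal 164.32 + delivery 1924.34 + duty 3479.46 = 9646.42
Landed cost = invoice 13318.98 + 9646.42 = 22965.40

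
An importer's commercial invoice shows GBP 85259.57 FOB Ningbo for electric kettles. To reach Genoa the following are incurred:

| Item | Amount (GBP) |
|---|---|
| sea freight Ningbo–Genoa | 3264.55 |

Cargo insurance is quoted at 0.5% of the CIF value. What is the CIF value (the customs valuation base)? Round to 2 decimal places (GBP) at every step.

CIF value: GBP 88968.96

Let C be the CIF value. C = FOB price + freight + 0.5% × C
C − 0.5% × C = 85259.57 + 3264.55
0.995 × C = 88524.12
C = 88524.12 / 0.995 = 88968.96
Insurance premium = 0.5% × 88968.96 = 444.84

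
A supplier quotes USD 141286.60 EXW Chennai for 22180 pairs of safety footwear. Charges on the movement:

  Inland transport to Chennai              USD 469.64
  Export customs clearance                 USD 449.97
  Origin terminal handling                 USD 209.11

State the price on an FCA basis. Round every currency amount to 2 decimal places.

FCA price: USD 142206.21

Not relevant to the conversion: origin terminal — on the buyer under both terms; not part of either seller's price.
From EXW to FCA, the seller additionally bears: inland to port, export clearance.
FCA price = 141286.60 + 469.64 + 449.97 = 142206.21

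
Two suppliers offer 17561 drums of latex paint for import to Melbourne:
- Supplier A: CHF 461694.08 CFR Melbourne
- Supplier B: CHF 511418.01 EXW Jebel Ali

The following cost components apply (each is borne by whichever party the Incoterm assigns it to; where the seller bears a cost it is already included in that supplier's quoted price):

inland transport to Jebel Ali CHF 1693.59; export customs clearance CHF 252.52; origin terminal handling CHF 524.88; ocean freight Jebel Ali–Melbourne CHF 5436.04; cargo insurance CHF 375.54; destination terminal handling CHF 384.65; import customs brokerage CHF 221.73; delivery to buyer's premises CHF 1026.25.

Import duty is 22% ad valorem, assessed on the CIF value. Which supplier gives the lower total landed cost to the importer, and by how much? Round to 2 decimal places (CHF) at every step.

Supplier A is cheaper by CHF 70309.77

Supplier A (CFR):
CIF value = CFR price + insurance = 461694.08 + 375.54 = 462069.62
Import duty = 462069.62 × 22% = 101655.32
Buyer bears (A): 375.54 + 384.65 + 221.73 + 1026.25 = 2008.17
Landed cost (A) = invoice 461694.08 + 2008.17 + duty 101655.32 = 565357.57
Supplier B (EXW):
CIF value = EXW price + inland to port + export clearance + origin terminal + freight + insurance = 511418.01 + 1693.59 + 252.52 + 524.88 + 5436.04 + 375.54 = 519700.58
Import duty = 519700.58 × 22% = 114334.13
Buyer bears (B): 1693.59 + 252.52 + 524.88 + 5436.04 + 375.54 + 384.65 + 221.73 + 1026.25 = 9915.20
Landed cost (B) = invoice 511418.01 + 9915.20 + duty 114334.13 = 635667.34
Difference = |565357.57 − 635667.34| = 70309.77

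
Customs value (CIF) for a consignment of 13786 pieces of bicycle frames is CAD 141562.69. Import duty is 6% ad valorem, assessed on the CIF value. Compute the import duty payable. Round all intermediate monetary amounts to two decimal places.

Import duty = 141562.69 × 6% = 8493.76

Import duty: CAD 8493.76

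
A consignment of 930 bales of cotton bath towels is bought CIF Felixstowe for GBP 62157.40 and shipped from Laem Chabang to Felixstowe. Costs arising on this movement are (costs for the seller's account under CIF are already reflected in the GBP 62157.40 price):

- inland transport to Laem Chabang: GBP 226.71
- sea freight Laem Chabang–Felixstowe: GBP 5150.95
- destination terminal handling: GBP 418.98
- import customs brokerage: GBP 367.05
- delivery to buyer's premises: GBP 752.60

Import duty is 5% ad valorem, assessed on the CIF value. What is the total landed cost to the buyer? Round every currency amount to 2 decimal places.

CIF: the seller pays costs through ocean freight and marine insurance to the destination port.
Already in the invoice (seller's account under CIF): inland to port, freight — exclude.
The CIF price already equals the CIF value: 62157.40
Import duty = 62157.40 × 5% = 3107.87
Buyer bears: destination terminal 418.98 + brokerage 367.05 + delivery 752.60 + duty 3107.87 = 4646.50
Landed cost = invoice 62157.40 + 4646.50 = 66803.90

Total landed cost: GBP 66803.90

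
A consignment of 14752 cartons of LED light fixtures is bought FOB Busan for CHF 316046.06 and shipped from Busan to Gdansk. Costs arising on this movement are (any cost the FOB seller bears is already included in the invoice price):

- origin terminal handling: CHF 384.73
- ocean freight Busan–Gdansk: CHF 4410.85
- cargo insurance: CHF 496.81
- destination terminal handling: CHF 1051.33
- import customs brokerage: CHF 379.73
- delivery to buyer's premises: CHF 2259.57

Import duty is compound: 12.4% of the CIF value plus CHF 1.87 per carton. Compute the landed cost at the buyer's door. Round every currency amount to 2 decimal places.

Total landed cost: CHF 392028.85

FOB: the seller bears costs until goods are on board at the origin port; the buyer bears freight, insurance and all costs thereafter.
Already in the invoice (seller's account under FOB): origin terminal — exclude.
CIF value = FOB price + freight + insurance = 316046.06 + 4410.85 + 496.81 = 320953.72
Ad valorem component: 320953.72 × 12.4% = 39798.26
Specific component: 14752 × 1.87 = 27586.24
Import duty = 39798.26 + 27586.24 = 67384.50
Buyer bears: freight 4410.85 + insurance 496.81 + destination terminal 1051.33 + brokerage 379.73 + delivery 2259.57 + duty 67384.50 = 75982.79
Landed cost = invoice 316046.06 + 75982.79 = 392028.85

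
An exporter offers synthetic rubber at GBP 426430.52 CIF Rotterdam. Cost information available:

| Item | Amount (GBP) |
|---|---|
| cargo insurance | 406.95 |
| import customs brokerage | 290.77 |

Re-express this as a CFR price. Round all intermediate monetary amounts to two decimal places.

CFR price: GBP 426023.57

Not relevant to the conversion: brokerage — on the buyer under both terms; not part of either seller's price.
From CIF to CFR, the seller no longer bears: insurance.
CFR price = 426430.52 − 406.95 = 426023.57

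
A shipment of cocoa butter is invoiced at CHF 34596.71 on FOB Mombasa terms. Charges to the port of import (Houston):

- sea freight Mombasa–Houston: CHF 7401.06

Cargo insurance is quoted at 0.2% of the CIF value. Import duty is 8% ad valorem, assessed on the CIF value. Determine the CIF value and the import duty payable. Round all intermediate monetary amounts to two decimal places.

CIF value: CHF 42081.93; import duty: CHF 3366.55

Let C be the CIF value. C = FOB price + freight + 0.2% × C
C − 0.2% × C = 34596.71 + 7401.06
0.998 × C = 41997.77
C = 41997.77 / 0.998 = 42081.93
Insurance premium = 0.2% × 42081.93 = 84.16
Import duty = 42081.93 × 8% = 3366.55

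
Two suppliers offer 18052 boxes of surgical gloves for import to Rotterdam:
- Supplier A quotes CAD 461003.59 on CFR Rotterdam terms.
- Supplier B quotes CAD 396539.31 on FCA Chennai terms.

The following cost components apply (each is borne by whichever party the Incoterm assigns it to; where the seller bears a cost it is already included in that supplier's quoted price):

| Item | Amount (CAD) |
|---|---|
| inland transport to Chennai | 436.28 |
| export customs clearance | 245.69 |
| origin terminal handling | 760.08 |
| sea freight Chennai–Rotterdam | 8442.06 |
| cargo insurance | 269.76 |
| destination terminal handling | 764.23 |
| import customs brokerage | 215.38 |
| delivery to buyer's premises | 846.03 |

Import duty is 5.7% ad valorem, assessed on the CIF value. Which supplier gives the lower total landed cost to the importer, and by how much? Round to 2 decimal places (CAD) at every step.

Supplier A (CFR):
CIF value = CFR price + insurance = 461003.59 + 269.76 = 461273.35
Import duty = 461273.35 × 5.7% = 26292.58
Buyer bears (A): 269.76 + 764.23 + 215.38 + 846.03 = 2095.40
Landed cost (A) = invoice 461003.59 + 2095.40 + duty 26292.58 = 489391.57
Supplier B (FCA):
CIF value = FCA price + origin terminal + freight + insurance = 396539.31 + 760.08 + 8442.06 + 269.76 = 406011.21
Import duty = 406011.21 × 5.7% = 23142.64
Buyer bears (B): 760.08 + 8442.06 + 269.76 + 764.23 + 215.38 + 846.03 = 11297.54
Landed cost (B) = invoice 396539.31 + 11297.54 + duty 23142.64 = 430979.49
Difference = |489391.57 − 430979.49| = 58412.08

Supplier B is cheaper by CAD 58412.08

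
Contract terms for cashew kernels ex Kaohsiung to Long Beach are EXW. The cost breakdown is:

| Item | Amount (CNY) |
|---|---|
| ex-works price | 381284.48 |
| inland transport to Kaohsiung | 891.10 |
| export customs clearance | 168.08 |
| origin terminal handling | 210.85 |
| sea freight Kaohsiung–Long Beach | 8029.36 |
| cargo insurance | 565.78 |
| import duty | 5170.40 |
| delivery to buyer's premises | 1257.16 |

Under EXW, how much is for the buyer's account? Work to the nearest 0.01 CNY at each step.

EXW: the seller makes goods available at their premises; the buyer bears all onward costs.
Seller's account: goods 381284.48 = 381284.48
Buyer's account: inland to port 891.10 + export clearance 168.08 + origin terminal 210.85 + freight 8029.36 + insurance 565.78 + duty 5170.40 + delivery 1257.16 = 16292.73

Buyer's account: CNY 16292.73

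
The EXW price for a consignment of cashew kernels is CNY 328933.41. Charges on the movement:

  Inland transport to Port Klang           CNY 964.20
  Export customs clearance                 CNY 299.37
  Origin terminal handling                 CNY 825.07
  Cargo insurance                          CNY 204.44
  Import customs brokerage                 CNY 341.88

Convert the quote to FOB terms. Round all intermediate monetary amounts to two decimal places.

FOB price: CNY 331022.05

Not relevant to the conversion: insurance, brokerage — on the buyer under both terms; not part of either seller's price.
From EXW to FOB, the seller additionally bears: inland to port, export clearance, origin terminal.
FOB price = 328933.41 + 964.20 + 299.37 + 825.07 = 331022.05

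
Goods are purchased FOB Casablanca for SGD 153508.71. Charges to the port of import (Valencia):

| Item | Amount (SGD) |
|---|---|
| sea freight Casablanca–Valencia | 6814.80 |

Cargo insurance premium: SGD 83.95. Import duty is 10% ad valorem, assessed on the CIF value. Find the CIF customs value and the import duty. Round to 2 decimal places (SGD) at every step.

CIF = FOB price + freight + insurance
CIF = 153508.71 + 6814.80 + 83.95 = 160407.46
Import duty = 160407.46 × 10% = 16040.75

CIF value: SGD 160407.46; import duty: SGD 16040.75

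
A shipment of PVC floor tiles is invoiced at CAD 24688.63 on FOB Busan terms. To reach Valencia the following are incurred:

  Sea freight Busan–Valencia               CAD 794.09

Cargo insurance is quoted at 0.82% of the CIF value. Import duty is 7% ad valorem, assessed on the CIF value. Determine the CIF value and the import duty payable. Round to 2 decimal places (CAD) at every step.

CIF value: CAD 25693.41; import duty: CAD 1798.54

Let C be the CIF value. C = FOB price + freight + 0.82% × C
C − 0.82% × C = 24688.63 + 794.09
0.9918 × C = 25482.72
C = 25482.72 / 0.9918 = 25693.41
Insurance premium = 0.82% × 25693.41 = 210.69
Import duty = 25693.41 × 7% = 1798.54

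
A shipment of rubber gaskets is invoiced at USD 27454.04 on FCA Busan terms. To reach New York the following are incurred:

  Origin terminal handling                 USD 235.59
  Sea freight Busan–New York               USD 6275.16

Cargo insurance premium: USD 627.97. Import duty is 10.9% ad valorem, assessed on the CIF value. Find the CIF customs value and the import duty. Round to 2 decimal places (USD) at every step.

CIF = FCA price + pre-shipment costs + freight + insurance
CIF = 27454.04 + 235.59 + 6275.16 + 627.97 = 34592.76
Import duty = 34592.76 × 10.9% = 3770.61

CIF value: USD 34592.76; import duty: USD 3770.61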